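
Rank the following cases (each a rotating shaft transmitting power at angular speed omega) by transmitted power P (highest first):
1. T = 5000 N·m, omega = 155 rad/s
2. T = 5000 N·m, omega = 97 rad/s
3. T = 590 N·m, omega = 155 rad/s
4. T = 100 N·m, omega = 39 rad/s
Model: a rotating shaft transmitting power at angular speed omega, so P = T·omega (SI units).
  Case 1: P = 5000 × 155 = 775000 W = 775 kW
  Case 2: P = 5000 × 97 = 485000 W = 485 kW
  Case 3: P = 590 × 155 = 91450 W = 91.45 kW
  Case 4: P = 100 × 39 = 3900 W = 3.9 kW
Ordering: 775 kW (case 1) > 485 kW (case 2) > 91.45 kW (case 3) > 3.9 kW (case 4)
Final answer: 1, 2, 3, 4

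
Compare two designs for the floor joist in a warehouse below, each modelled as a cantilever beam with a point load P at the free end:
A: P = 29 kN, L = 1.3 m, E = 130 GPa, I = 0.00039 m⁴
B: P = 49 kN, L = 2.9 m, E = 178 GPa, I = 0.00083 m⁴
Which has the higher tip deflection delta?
Model: a cantilever beam with a point load P at the free end, so delta = (P·L^3) / (3·E·I) (SI units).
  A: delta = (29000 × 1.3^3) / (3 × (1.3 × 10¹¹) × 0.00039) = 0.0004189 m = 0.4189 mm
  B: delta = (49000 × 2.9^3) / (3 × (1.78 × 10¹¹) × 0.00083) = 0.002696 m = 2.696 mm
2.696 mm > 0.4189 mm, so B is larger.
Final answer: B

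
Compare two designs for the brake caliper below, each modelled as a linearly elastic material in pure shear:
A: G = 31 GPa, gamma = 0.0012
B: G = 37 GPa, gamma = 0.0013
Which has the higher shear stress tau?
Model: a linearly elastic material in pure shear, so tau = G·gamma (SI units).
  A: tau = (3.1 × 10¹⁰) × 0.0012 = 3.72 × 10⁷ Pa = 37.2 MPa
  B: tau = (3.7 × 10¹⁰) × 0.0013 = 4.81 × 10⁷ Pa = 48.1 MPa
48.1 MPa > 37.2 MPa, so B is larger.
Final answer: B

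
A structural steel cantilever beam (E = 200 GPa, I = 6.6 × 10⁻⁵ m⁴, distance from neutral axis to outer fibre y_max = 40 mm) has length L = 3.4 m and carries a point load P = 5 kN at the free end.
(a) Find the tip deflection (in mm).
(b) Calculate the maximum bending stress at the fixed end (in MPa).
(a) Tip deflection of a cantilever with an end point load: δ = P·L^3 / (3·E·I). Convert P = 5 kN = 5000 N, E = 200 GPa = 2 × 10¹¹ Pa.
  δ = (5000 × 3.4^3) / (3 × (2 × 10¹¹) × (6.6 × 10⁻⁵)) = 0.004963 m = 4.963 mm
(b) Maximum bending moment at the fixed end: M = P·L = 5000 × 3.4 = 17000 N·m. Convert y_max = 40 mm = 0.04 m.
  σ = M·y_max / I = (17000 × 0.04) / (6.6 × 10⁻⁵) = 1.03 × 10⁷ Pa = 10.3 MPa
Final answer: (a) δ = 4.963 mm, (b) σ = 10.3 MPa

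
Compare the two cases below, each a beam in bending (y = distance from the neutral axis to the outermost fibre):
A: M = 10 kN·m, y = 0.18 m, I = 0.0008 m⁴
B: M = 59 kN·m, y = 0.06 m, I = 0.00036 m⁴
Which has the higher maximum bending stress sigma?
Model: a beam in bending (y = distance from the neutral axis to the outermost fibre), so sigma = (M·y) / I (SI units).
  A: sigma = (10000 × 0.18) / 0.0008 = 2.25 × 10⁶ Pa = 2.25 MPa
  B: sigma = (59000 × 0.06) / 0.00036 = 9.833 × 10⁶ Pa = 9.833 MPa
9.833 MPa > 2.25 MPa, so B is larger.
Final answer: B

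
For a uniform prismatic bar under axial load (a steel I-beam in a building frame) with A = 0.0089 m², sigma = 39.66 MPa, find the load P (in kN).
Model: a uniform prismatic bar under axial load, so sigma = P / A.
Solve for P: P = sigma·A.
Convert to SI units:
  sigma = 39.66 MPa = 3.966 × 10⁷ Pa
Substitute:
  P = (3.966 × 10⁷) × 0.0089
  P = 353000 N
Convert: P = 353000 N = 353 kN
Final answer: P = 353 kN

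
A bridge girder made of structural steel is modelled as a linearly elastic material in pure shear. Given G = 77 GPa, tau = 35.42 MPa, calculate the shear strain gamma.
Model: a linearly elastic material in pure shear, so tau = G·gamma.
Solve for gamma: gamma = tau / G.
Convert to SI units:
  G = 77 GPa = 7.7 × 10¹⁰ Pa
  tau = 35.42 MPa = 3.542 × 10⁷ Pa
Substitute:
  gamma = (3.542 × 10⁷) / (7.7 × 10¹⁰)
  gamma = 0.00046
Final answer: gamma = 0.00046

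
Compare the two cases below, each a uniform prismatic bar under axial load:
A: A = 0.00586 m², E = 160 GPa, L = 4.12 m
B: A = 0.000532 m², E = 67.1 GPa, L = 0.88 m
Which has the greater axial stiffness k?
Model: a uniform prismatic bar under axial load, so k = (A·E) / L (SI units).
  A: k = (0.00586 × (1.6 × 10¹¹)) / 4.12 = 2.276 × 10⁸ N/m = 227.6 MN/m
  B: k = (0.000532 × (6.71 × 10¹⁰)) / 0.88 = 4.056 × 10⁷ N/m = 40.56 MN/m
227.6 MN/m > 40.56 MN/m, so A is larger.
Final answer: A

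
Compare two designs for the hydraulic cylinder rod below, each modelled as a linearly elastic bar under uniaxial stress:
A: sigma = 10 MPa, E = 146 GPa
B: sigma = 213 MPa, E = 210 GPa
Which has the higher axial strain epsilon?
Model: a linearly elastic bar under uniaxial stress, so epsilon = sigma / E (SI units).
  A: epsilon = (1 × 10⁷) / (1.46 × 10¹¹) = 6.849 × 10⁻⁵
  B: epsilon = (2.13 × 10⁸) / (2.1 × 10¹¹) = 0.001014
0.001014 > 6.849 × 10⁻⁵, so B is larger.
Final answer: B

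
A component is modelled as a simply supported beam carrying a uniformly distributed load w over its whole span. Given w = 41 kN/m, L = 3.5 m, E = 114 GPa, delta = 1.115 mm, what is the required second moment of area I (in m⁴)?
Model: a simply supported beam carrying a uniformly distributed load w over its whole span, so delta = (5·w·L^4) / (384·E·I).
Solve for I: I = (5·w·L^4) / (384·delta·E).
Convert to SI units:
  w = 41 kN/m = 41000 N/m
  E = 114 GPa = 1.14 × 10¹¹ Pa
  delta = 1.115 mm = 0.001115 m
Substitute:
  I = (5 × 41000 × 3.5^4) / (384 × 0.001115 × (1.14 × 10¹¹))
  I = 0.0006303 m⁴
Final answer: I = 0.0006303 m⁴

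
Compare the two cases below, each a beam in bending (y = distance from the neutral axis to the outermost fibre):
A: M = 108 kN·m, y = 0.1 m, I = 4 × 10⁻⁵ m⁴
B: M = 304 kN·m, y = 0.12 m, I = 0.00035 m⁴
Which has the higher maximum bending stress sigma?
Model: a beam in bending (y = distance from the neutral axis to the outermost fibre), so sigma = (M·y) / I (SI units).
  A: sigma = (108000 × 0.1) / (4 × 10⁻⁵) = 2.7 × 10⁸ Pa = 270 MPa
  B: sigma = (304000 × 0.12) / 0.00035 = 1.042 × 10⁸ Pa = 104.2 MPa
270 MPa > 104.2 MPa, so A is larger.
Final answer: A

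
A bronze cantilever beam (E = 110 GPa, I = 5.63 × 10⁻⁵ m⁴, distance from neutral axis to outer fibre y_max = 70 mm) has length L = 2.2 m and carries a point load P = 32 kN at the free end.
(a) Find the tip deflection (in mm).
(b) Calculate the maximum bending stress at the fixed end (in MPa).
(a) Tip deflection of a cantilever with an end point load: δ = P·L^3 / (3·E·I). Convert P = 32 kN = 32000 N, E = 110 GPa = 1.1 × 10¹¹ Pa.
  δ = (32000 × 2.2^3) / (3 × (1.1 × 10¹¹) × (5.63 × 10⁻⁵)) = 0.01834 m = 18.34 mm
(b) Maximum bending moment at the fixed end: M = P·L = 32000 × 2.2 = 70400 N·m. Convert y_max = 70 mm = 0.07 m.
  σ = M·y_max / I = (70400 × 0.07) / (5.63 × 10⁻⁵) = 8.753 × 10⁷ Pa = 87.53 MPa
Final answer: (a) δ = 18.34 mm, (b) σ = 87.53 MPa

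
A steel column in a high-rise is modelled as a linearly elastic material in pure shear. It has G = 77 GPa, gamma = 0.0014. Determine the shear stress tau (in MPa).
Model: a linearly elastic material in pure shear, so tau = G·gamma.
Convert to SI units:
  G = 77 GPa = 7.7 × 10¹⁰ Pa
Substitute:
  tau = (7.7 × 10¹⁰) × 0.0014
  tau = 1.078 × 10⁸ Pa
Convert: tau = 1.078 × 10⁸ Pa = 107.8 MPa
Final answer: tau = 107.8 MPa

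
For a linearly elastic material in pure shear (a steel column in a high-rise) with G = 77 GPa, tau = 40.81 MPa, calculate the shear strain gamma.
Model: a linearly elastic material in pure shear, so tau = G·gamma.
Solve for gamma: gamma = tau / G.
Convert to SI units:
  G = 77 GPa = 7.7 × 10¹⁰ Pa
  tau = 40.81 MPa = 4.081 × 10⁷ Pa
Substitute:
  gamma = (4.081 × 10⁷) / (7.7 × 10¹⁰)
  gamma = 0.00053
Final answer: gamma = 0.00053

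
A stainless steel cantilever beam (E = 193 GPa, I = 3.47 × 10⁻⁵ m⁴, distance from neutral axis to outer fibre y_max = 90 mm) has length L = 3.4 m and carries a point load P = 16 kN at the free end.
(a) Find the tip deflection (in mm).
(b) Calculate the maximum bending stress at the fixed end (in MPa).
(a) Tip deflection of a cantilever with an end point load: δ = P·L^3 / (3·E·I). Convert P = 16 kN = 16000 N, E = 193 GPa = 1.93 × 10¹¹ Pa.
  δ = (16000 × 3.4^3) / (3 × (1.93 × 10¹¹) × (3.47 × 10⁻⁵)) = 0.0313 m = 31.3 mm
(b) Maximum bending moment at the fixed end: M = P·L = 16000 × 3.4 = 54400 N·m. Convert y_max = 90 mm = 0.09 m.
  σ = M·y_max / I = (54400 × 0.09) / (3.47 × 10⁻⁵) = 1.411 × 10⁸ Pa = 141.1 MPa
Final answer: (a) δ = 31.3 mm, (b) σ = 141.1 MPa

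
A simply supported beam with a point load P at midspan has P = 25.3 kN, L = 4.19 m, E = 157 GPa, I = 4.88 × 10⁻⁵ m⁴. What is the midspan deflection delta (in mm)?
Model: a simply supported beam with a point load P at midspan, so delta = (P·L^3) / (48·E·I).
Convert to SI units:
  P = 25.3 kN = 25300 N
  E = 157 GPa = 1.57 × 10¹¹ Pa
Substitute:
  delta = (25300 × 4.19^3) / (48 × (1.57 × 10¹¹) × (4.88 × 10⁻⁵))
  delta = 0.005061 m
Convert: delta = 0.005061 m = 5.061 mm
Final answer: delta = 5.061 mm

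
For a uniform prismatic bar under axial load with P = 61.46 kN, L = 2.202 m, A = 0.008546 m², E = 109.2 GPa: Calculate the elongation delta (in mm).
Model: a uniform prismatic bar under axial load, so delta = (P·L) / (A·E).
Convert to SI units:
  P = 61.46 kN = 61460 N
  E = 109.2 GPa = 1.092 × 10¹¹ Pa
Substitute:
  delta = (61460 × 2.202) / (0.008546 × (1.092 × 10¹¹))
  delta = 0.000145 m
Convert: delta = 0.000145 m = 0.145 mm
Final answer: delta = 0.145 mm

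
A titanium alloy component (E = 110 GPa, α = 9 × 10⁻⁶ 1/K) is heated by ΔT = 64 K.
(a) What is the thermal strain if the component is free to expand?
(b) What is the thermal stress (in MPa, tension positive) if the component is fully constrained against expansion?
(a) Free thermal strain ε_th = α·ΔT = (9 × 10⁻⁶) × 64 = 0.000576
(b) Fully constrained, the expansion is suppressed, so σ = -E·α·ΔT. Convert E = 110 GPa = 1.1 × 10¹¹ Pa.
  σ = -(1.1 × 10¹¹) × (9 × 10⁻⁶) × 64 = -6.336 × 10⁷ Pa = -63.36 MPa (compressive)
Final answer: (a) ε_th = 0.000576, (b) σ = -63.36 MPa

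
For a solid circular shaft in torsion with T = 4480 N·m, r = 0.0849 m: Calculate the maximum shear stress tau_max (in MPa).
Model: a solid circular shaft in torsion, so tau_max = (2·T) / (π·r^3).
Substitute:
  tau_max = (2 × 4480) / (π × 0.0849^3)
  tau_max = 4.661 × 10⁶ Pa
Convert: tau_max = 4.661 × 10⁶ Pa = 4.661 MPa
Final answer: tau_max = 4.661 MPa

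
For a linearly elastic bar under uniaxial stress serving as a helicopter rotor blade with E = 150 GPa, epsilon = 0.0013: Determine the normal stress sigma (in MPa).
Model: a linearly elastic bar under uniaxial stress, so sigma = E·epsilon.
Convert to SI units:
  E = 150 GPa = 1.5 × 10¹¹ Pa
Substitute:
  sigma = (1.5 × 10¹¹) × 0.0013
  sigma = 1.95 × 10⁸ Pa
Convert: sigma = 1.95 × 10⁸ Pa = 195 MPa
Final answer: sigma = 195 MPa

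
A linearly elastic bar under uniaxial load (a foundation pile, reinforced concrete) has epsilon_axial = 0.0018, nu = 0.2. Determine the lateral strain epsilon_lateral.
Model: a linearly elastic bar under uniaxial load, so epsilon_lateral = -nu·epsilon_axial.
Substitute:
  epsilon_lateral = -(0.2 × 0.0018)
  epsilon_lateral = -0.00036
Final answer: epsilon_lateral = -0.00036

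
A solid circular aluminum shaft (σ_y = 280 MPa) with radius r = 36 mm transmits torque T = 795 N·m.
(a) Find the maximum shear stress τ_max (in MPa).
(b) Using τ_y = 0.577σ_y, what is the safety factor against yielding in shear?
(a) For a solid circular shaft, τ_max = T·r/J with J = π·r^4/2, i.e. τ_max = 2·T / (π·r^3). Convert r = 36 mm = 0.036 m.
  τ_max = (2 × 795) / (π × 0.036^3) = 1.085 × 10⁷ Pa = 10.85 MPa
(b) τ_y = 0.577 × 280 = 161.56 MPa
  SF = τ_y/τ_max = 161.56 / 10.85 = 14.89
Final answer: (a) τ_max = 10.85 MPa, (b) SF = 14.89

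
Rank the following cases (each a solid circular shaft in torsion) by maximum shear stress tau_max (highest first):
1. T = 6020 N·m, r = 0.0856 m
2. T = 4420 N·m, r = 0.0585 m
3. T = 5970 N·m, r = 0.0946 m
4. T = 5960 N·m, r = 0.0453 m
Model: a solid circular shaft in torsion, so tau_max = (2·T) / (π·r^3) (SI units).
  Case 1: tau_max = (2 × 6020) / (π × 0.0856^3) = 6.11 × 10⁶ Pa = 6.11 MPa
  Case 2: tau_max = (2 × 4420) / (π × 0.0585^3) = 1.406 × 10⁷ Pa = 14.06 MPa
  Case 3: tau_max = (2 × 5970) / (π × 0.0946^3) = 4.489 × 10⁶ Pa = 4.489 MPa
  Case 4: tau_max = (2 × 5960) / (π × 0.0453^3) = 4.082 × 10⁷ Pa = 40.82 MPa
Ordering: 40.82 MPa (case 4) > 14.06 MPa (case 2) > 6.11 MPa (case 1) > 4.489 MPa (case 3)
Final answer: 4, 2, 1, 3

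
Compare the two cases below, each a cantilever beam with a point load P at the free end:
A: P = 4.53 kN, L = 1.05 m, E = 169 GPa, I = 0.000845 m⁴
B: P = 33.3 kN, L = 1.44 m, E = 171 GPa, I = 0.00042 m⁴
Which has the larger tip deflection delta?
Model: a cantilever beam with a point load P at the free end, so delta = (P·L^3) / (3·E·I) (SI units).
  A: delta = (4530 × 1.05^3) / (3 × (1.69 × 10¹¹) × 0.000845) = 1.224 × 10⁻⁵ m = 0.01224 mm
  B: delta = (33300 × 1.44^3) / (3 × (1.71 × 10¹¹) × 0.00042) = 0.0004615 m = 0.4615 mm
0.4615 mm > 0.01224 mm, so B is larger.
Final answer: B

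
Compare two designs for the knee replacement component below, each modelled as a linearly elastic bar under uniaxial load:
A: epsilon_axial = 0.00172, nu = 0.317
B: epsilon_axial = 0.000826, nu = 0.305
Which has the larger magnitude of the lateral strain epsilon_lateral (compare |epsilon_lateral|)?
Model: a linearly elastic bar under uniaxial load, so epsilon_lateral = -nu·epsilon_axial (SI units).
  A: epsilon_lateral = -(0.317 × 0.00172) = -0.0005452
  B: epsilon_lateral = -(0.305 × 0.000826) = -0.0002519
|epsilon_lateral|: A = 0.0005452, B = 0.0002519, so A is larger in magnitude.
Final answer: A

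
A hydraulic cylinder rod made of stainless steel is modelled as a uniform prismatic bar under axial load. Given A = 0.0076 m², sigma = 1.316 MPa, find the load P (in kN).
Model: a uniform prismatic bar under axial load, so sigma = P / A.
Solve for P: P = sigma·A.
Convert to SI units:
  sigma = 1.316 MPa = 1.316 × 10⁶ Pa
Substitute:
  P = (1.316 × 10⁶) × 0.0076
  P = 10000 N
Convert: P = 10000 N = 10 kN
Final answer: P = 10 kN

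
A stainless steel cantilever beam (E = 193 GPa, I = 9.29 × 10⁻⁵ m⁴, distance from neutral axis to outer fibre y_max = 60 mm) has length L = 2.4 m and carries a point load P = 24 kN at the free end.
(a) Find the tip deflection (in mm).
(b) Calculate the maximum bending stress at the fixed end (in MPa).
(a) Tip deflection of a cantilever with an end point load: δ = P·L^3 / (3·E·I). Convert P = 24 kN = 24000 N, E = 193 GPa = 1.93 × 10¹¹ Pa.
  δ = (24000 × 2.4^3) / (3 × (1.93 × 10¹¹) × (9.29 × 10⁻⁵)) = 0.006168 m = 6.168 mm
(b) Maximum bending moment at the fixed end: M = P·L = 24000 × 2.4 = 57600 N·m. Convert y_max = 60 mm = 0.06 m.
  σ = M·y_max / I = (57600 × 0.06) / (9.29 × 10⁻⁵) = 3.72 × 10⁷ Pa = 37.2 MPa
Final answer: (a) δ = 6.168 mm, (b) σ = 37.2 MPa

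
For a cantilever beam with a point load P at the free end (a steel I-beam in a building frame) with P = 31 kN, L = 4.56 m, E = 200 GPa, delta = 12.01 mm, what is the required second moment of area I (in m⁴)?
Model: a cantilever beam with a point load P at the free end, so delta = (P·L^3) / (3·E·I).
Solve for I: I = (P·L^3) / (3·delta·E).
Convert to SI units:
  P = 31 kN = 31000 N
  E = 200 GPa = 2 × 10¹¹ Pa
  delta = 12.01 mm = 0.01201 m
Substitute:
  I = (31000 × 4.56^3) / (3 × 0.01201 × (2 × 10¹¹))
  I = 0.0004079 m⁴
Final answer: I = 0.0004079 m⁴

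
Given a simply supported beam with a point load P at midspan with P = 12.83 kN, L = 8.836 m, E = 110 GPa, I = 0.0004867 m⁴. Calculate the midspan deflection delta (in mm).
Model: a simply supported beam with a point load P at midspan, so delta = (P·L^3) / (48·E·I).
Convert to SI units:
  P = 12.83 kN = 12830 N
  E = 110 GPa = 1.1 × 10¹¹ Pa
Substitute:
  delta = (12830 × 8.836^3) / (48 × (1.1 × 10¹¹) × 0.0004867)
  delta = 0.003444 m
Convert: delta = 0.003444 m = 3.444 mm
Final answer: delta = 3.444 mm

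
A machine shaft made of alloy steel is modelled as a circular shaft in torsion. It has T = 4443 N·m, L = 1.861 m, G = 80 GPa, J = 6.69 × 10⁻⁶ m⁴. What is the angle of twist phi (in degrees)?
Model: a circular shaft in torsion, so phi = (T·L) / (G·J).
Convert to SI units:
  G = 80 GPa = 8 × 10¹⁰ Pa
Substitute:
  phi = (4443 × 1.861) / ((8 × 10¹⁰) × (6.69 × 10⁻⁶))
  phi = 0.01545 rad
Convert to degrees: phi = 0.01545 × 180/π = 0.8852°
Final answer: phi = 0.8852°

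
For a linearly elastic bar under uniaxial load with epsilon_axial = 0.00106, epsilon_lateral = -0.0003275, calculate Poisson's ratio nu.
Model: a linearly elastic bar under uniaxial load, so epsilon_lateral = -nu·epsilon_axial.
Solve for nu: nu = -epsilon_lateral / epsilon_axial.
Substitute:
  nu = -(-0.0003275) / 0.00106
  nu = 0.309
Final answer: nu = 0.309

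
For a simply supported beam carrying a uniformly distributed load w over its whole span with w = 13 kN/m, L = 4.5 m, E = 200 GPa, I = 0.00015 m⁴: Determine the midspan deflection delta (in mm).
Model: a simply supported beam carrying a uniformly distributed load w over its whole span, so delta = (5·w·L^4) / (384·E·I).
Convert to SI units:
  w = 13 kN/m = 13000 N/m
  E = 200 GPa = 2 × 10¹¹ Pa
Substitute:
  delta = (5 × 13000 × 4.5^4) / (384 × (2 × 10¹¹) × 0.00015)
  delta = 0.002314 m
Convert: delta = 0.002314 m = 2.314 mm
Final answer: delta = 2.314 mm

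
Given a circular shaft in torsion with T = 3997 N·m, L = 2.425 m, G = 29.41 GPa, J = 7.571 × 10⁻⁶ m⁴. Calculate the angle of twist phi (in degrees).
Model: a circular shaft in torsion, so phi = (T·L) / (G·J).
Convert to SI units:
  G = 29.41 GPa = 2.941 × 10¹⁰ Pa
Substitute:
  phi = (3997 × 2.425) / ((2.941 × 10¹⁰) × (7.571 × 10⁻⁶))
  phi = 0.04353 rad
Convert to degrees: phi = 0.04353 × 180/π = 2.494°
Final answer: phi = 2.494°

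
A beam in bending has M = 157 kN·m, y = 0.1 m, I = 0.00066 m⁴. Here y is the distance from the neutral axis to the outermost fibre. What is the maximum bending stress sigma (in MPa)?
Model: a beam in bending, so sigma = (M·y) / I.
Convert to SI units:
  M = 157 kN·m = 157000 N·m
Substitute:
  sigma = (157000 × 0.1) / 0.00066
  sigma = 2.379 × 10⁷ Pa
Convert: sigma = 2.379 × 10⁷ Pa = 23.79 MPa
Final answer: sigma = 23.79 MPa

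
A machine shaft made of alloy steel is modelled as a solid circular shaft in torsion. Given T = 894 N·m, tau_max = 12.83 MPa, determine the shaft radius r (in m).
Model: a solid circular shaft in torsion, so tau_max = (2·T) / (π·r^3).
Solve for r: r = ((2·T) / (π·tau_max))^(1/3).
Convert to SI units:
  tau_max = 12.83 MPa = 1.283 × 10⁷ Pa
Substitute:
  r = ((2 × 894) / (π × (1.283 × 10⁷)))^(1/3)
  r = 0.0354 m
Final answer: r = 0.0354 m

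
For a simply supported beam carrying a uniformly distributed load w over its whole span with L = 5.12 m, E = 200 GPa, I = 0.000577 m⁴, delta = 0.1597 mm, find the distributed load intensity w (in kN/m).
Model: a simply supported beam carrying a uniformly distributed load w over its whole span, so delta = (5·w·L^4) / (384·E·I).
Solve for w: w = (384·delta·E·I) / (5·L^4).
Convert to SI units:
  E = 200 GPa = 2 × 10¹¹ Pa
  delta = 0.1597 mm = 0.0001597 m
Substitute:
  w = (384 × 0.0001597 × (2 × 10¹¹) × 0.000577) / (5 × 5.12^4)
  w = 2060 N/m
Convert: w = 2060 N/m = 2.06 kN/m
Final answer: w = 2.06 kN/m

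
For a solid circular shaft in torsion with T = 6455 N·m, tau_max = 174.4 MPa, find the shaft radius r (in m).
Model: a solid circular shaft in torsion, so tau_max = (2·T) / (π·r^3).
Solve for r: r = ((2·T) / (π·tau_max))^(1/3).
Convert to SI units:
  tau_max = 174.4 MPa = 1.744 × 10⁸ Pa
Substitute:
  r = ((2 × 6455) / (π × (1.744 × 10⁸)))^(1/3)
  r = 0.02867 m
Final answer: r = 0.02867 m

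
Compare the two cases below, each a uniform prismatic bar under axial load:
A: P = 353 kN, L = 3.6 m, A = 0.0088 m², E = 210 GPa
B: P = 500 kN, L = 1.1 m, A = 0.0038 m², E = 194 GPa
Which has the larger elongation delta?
Model: a uniform prismatic bar under axial load, so delta = (P·L) / (A·E) (SI units).
  A: delta = (353000 × 3.6) / (0.0088 × (2.1 × 10¹¹)) = 0.0006877 m = 0.6877 mm
  B: delta = (500000 × 1.1) / (0.0038 × (1.94 × 10¹¹)) = 0.0007461 m = 0.7461 mm
0.7461 mm > 0.6877 mm, so B is larger.
Final answer: B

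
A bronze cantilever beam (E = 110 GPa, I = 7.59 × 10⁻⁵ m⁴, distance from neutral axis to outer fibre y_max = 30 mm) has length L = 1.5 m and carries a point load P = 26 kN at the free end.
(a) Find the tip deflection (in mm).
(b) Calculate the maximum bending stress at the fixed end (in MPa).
(a) Tip deflection of a cantilever with an end point load: δ = P·L^3 / (3·E·I). Convert P = 26 kN = 26000 N, E = 110 GPa = 1.1 × 10¹¹ Pa.
  δ = (26000 × 1.5^3) / (3 × (1.1 × 10¹¹) × (7.59 × 10⁻⁵)) = 0.003503 m = 3.503 mm
(b) Maximum bending moment at the fixed end: M = P·L = 26000 × 1.5 = 39000 N·m. Convert y_max = 30 mm = 0.03 m.
  σ = M·y_max / I = (39000 × 0.03) / (7.59 × 10⁻⁵) = 1.542 × 10⁷ Pa = 15.42 MPa
Final answer: (a) δ = 3.503 mm, (b) σ = 15.42 MPa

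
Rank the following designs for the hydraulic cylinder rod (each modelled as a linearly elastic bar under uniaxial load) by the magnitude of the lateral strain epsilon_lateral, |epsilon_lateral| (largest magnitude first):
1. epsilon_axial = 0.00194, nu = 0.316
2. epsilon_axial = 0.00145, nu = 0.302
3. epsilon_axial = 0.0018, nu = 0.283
Model: a linearly elastic bar under uniaxial load, so epsilon_lateral = -nu·epsilon_axial (SI units).
  Case 1: epsilon_lateral = -(0.316 × 0.00194) = -0.000613
  Case 2: epsilon_lateral = -(0.302 × 0.00145) = -0.0004379
  Case 3: epsilon_lateral = -(0.283 × 0.0018) = -0.0005094
Ordering by |epsilon_lateral|: 0.000613 (case 1) > 0.0005094 (case 3) > 0.0004379 (case 2)
Final answer: 1, 3, 2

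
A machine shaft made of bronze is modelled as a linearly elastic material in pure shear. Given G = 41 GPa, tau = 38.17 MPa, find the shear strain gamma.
Model: a linearly elastic material in pure shear, so tau = G·gamma.
Solve for gamma: gamma = tau / G.
Convert to SI units:
  G = 41 GPa = 4.1 × 10¹⁰ Pa
  tau = 38.17 MPa = 3.817 × 10⁷ Pa
Substitute:
  gamma = (3.817 × 10⁷) / (4.1 × 10¹⁰)
  gamma = 0.000931
Final answer: gamma = 0.000931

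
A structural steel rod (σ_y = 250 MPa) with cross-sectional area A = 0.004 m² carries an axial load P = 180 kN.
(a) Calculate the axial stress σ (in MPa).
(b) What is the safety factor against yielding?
(a) Axial stress σ = P/A. Convert P = 180 kN = 180000 N.
  σ = 180000 / 0.004 = 4.5 × 10⁷ Pa = 45 MPa
(b) Safety factor SF = σ_y/σ = 250 / 45 = 5.556
Final answer: (a) σ = 45 MPa, (b) SF = 5.556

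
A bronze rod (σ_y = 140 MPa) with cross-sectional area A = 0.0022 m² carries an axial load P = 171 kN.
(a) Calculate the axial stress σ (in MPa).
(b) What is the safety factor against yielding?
(a) Axial stress σ = P/A. Convert P = 171 kN = 171000 N.
  σ = 171000 / 0.0022 = 7.773 × 10⁷ Pa = 77.73 MPa
(b) Safety factor SF = σ_y/σ = 140 / 77.73 = 1.801
Final answer: (a) σ = 77.73 MPa, (b) SF = 1.801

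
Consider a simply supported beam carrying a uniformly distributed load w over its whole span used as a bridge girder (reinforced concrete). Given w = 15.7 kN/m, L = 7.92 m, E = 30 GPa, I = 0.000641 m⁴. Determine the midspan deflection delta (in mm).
Model: a simply supported beam carrying a uniformly distributed load w over its whole span, so delta = (5·w·L^4) / (384·E·I).
Convert to SI units:
  w = 15.7 kN/m = 15700 N/m
  E = 30 GPa = 3 × 10¹⁰ Pa
Substitute:
  delta = (5 × 15700 × 7.92^4) / (384 × (3 × 10¹⁰) × 0.000641)
  delta = 0.04183 m
Convert: delta = 0.04183 m = 41.83 mm
Final answer: delta = 41.83 mm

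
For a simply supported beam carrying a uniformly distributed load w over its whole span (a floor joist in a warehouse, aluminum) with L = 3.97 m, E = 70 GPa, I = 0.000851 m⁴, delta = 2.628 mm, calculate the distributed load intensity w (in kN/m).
Model: a simply supported beam carrying a uniformly distributed load w over its whole span, so delta = (5·w·L^4) / (384·E·I).
Solve for w: w = (384·delta·E·I) / (5·L^4).
Convert to SI units:
  E = 70 GPa = 7 × 10¹⁰ Pa
  delta = 2.628 mm = 0.002628 m
Substitute:
  w = (384 × 0.002628 × (7 × 10¹⁰) × 0.000851) / (5 × 3.97^4)
  w = 48400 N/m
Convert: w = 48400 N/m = 48.4 kN/m
Final answer: w = 48.4 kN/m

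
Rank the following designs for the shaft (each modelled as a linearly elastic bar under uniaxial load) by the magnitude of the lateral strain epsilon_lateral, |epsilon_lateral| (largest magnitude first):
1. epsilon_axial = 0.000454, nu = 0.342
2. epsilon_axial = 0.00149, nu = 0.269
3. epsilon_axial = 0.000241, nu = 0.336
Model: a linearly elastic bar under uniaxial load, so epsilon_lateral = -nu·epsilon_axial (SI units).
  Case 1: epsilon_lateral = -(0.342 × 0.000454) = -0.0001553
  Case 2: epsilon_lateral = -(0.269 × 0.00149) = -0.0004008
  Case 3: epsilon_lateral = -(0.336 × 0.000241) = -8.098 × 10⁻⁵
Ordering by |epsilon_lateral|: 0.0004008 (case 2) > 0.0001553 (case 1) > 8.098 × 10⁻⁵ (case 3)
Final answer: 2, 1, 3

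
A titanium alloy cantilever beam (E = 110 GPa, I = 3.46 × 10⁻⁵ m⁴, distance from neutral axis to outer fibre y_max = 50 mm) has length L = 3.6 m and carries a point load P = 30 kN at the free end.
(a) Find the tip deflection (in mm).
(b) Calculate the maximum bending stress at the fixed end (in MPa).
(a) Tip deflection of a cantilever with an end point load: δ = P·L^3 / (3·E·I). Convert P = 30 kN = 30000 N, E = 110 GPa = 1.1 × 10¹¹ Pa.
  δ = (30000 × 3.6^3) / (3 × (1.1 × 10¹¹) × (3.46 × 10⁻⁵)) = 0.1226 m = 122.6 mm
(b) Maximum bending moment at the fixed end: M = P·L = 30000 × 3.6 = 108000 N·m. Convert y_max = 50 mm = 0.05 m.
  σ = M·y_max / I = (108000 × 0.05) / (3.46 × 10⁻⁵) = 1.561 × 10⁸ Pa = 156.1 MPa
Final answer: (a) δ = 122.6 mm, (b) σ = 156.1 MPa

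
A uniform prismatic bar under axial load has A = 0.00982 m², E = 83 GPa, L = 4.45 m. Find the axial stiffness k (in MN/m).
Model: a uniform prismatic bar under axial load, so k = (A·E) / L.
Convert to SI units:
  E = 83 GPa = 8.3 × 10¹⁰ Pa
Substitute:
  k = (0.00982 × (8.3 × 10¹⁰)) / 4.45
  k = 1.832 × 10⁸ N/m
Convert: k = 1.832 × 10⁸ N/m = 183.2 MN/m
Final answer: k = 183.2 MN/m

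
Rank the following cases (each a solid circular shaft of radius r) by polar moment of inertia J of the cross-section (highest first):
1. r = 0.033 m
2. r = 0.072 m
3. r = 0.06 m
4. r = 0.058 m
Model: a solid circular shaft of radius r, so J = (π·r^4) / 2 (SI units).
  Case 1: J = (π × 0.033^4) / 2 = 1.863 × 10⁻⁶ m⁴
  Case 2: J = (π × 0.072^4) / 2 = 4.221 × 10⁻⁵ m⁴
  Case 3: J = (π × 0.06^4) / 2 = 2.036 × 10⁻⁵ m⁴
  Case 4: J = (π × 0.058^4) / 2 = 1.778 × 10⁻⁵ m⁴
Ordering: 4.221 × 10⁻⁵ m⁴ (case 2) > 2.036 × 10⁻⁵ m⁴ (case 3) > 1.778 × 10⁻⁵ m⁴ (case 4) > 1.863 × 10⁻⁶ m⁴ (case 1)
Final answer: 2, 3, 4, 1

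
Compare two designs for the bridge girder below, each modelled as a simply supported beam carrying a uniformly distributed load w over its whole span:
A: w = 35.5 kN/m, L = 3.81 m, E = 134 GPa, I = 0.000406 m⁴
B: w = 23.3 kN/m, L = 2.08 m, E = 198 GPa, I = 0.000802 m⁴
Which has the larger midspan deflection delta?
Model: a simply supported beam carrying a uniformly distributed load w over its whole span, so delta = (5·w·L^4) / (384·E·I) (SI units).
  A: delta = (5 × 35500 × 3.81^4) / (384 × (1.34 × 10¹¹) × 0.000406) = 0.00179 m = 1.79 mm
  B: delta = (5 × 23300 × 2.08^4) / (384 × (1.98 × 10¹¹) × 0.000802) = 3.576 × 10⁻⁵ m = 0.03576 mm
1.79 mm > 0.03576 mm, so A is larger.
Final answer: A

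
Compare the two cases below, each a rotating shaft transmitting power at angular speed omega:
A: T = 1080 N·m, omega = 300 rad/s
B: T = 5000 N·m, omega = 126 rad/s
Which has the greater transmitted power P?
Model: a rotating shaft transmitting power at angular speed omega, so P = T·omega (SI units).
  A: P = 1080 × 300 = 324000 W = 324 kW
  B: P = 5000 × 126 = 630000 W = 630 kW
630 kW > 324 kW, so B is larger.
Final answer: B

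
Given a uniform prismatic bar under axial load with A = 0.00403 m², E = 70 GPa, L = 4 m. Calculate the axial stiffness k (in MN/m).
Model: a uniform prismatic bar under axial load, so k = (A·E) / L.
Convert to SI units:
  E = 70 GPa = 7 × 10¹⁰ Pa
Substitute:
  k = (0.00403 × (7 × 10¹⁰)) / 4
  k = 7.052 × 10⁷ N/m
Convert: k = 7.052 × 10⁷ N/m = 70.52 MN/m
Final answer: k = 70.52 MN/m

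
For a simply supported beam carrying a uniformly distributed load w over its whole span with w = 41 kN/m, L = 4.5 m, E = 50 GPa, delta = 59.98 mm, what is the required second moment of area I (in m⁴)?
Model: a simply supported beam carrying a uniformly distributed load w over its whole span, so delta = (5·w·L^4) / (384·E·I).
Solve for I: I = (5·w·L^4) / (384·delta·E).
Convert to SI units:
  w = 41 kN/m = 41000 N/m
  E = 50 GPa = 5 × 10¹⁰ Pa
  delta = 59.98 mm = 0.05998 m
Substitute:
  I = (5 × 41000 × 4.5^4) / (384 × 0.05998 × (5 × 10¹⁰))
  I = 7.3 × 10⁻⁵ m⁴
Final answer: I = 7.3 × 10⁻⁵ m⁴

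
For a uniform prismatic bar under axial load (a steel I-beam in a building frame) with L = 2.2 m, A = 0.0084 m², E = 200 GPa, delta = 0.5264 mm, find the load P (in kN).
Model: a uniform prismatic bar under axial load, so delta = (P·L) / (A·E).
Solve for P: P = (delta·A·E) / L.
Convert to SI units:
  E = 200 GPa = 2 × 10¹¹ Pa
  delta = 0.5264 mm = 0.0005264 m
Substitute:
  P = (0.0005264 × 0.0084 × (2 × 10¹¹)) / 2.2
  P = 402000 N
Convert: P = 402000 N = 402 kN
Final answer: P = 402 kN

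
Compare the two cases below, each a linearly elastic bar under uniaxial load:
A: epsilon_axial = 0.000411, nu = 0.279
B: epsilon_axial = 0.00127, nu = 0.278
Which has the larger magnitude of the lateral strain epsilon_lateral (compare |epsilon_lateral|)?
Model: a linearly elastic bar under uniaxial load, so epsilon_lateral = -nu·epsilon_axial (SI units).
  A: epsilon_lateral = -(0.279 × 0.000411) = -0.0001147
  B: epsilon_lateral = -(0.278 × 0.00127) = -0.0003531
|epsilon_lateral|: A = 0.0001147, B = 0.0003531, so B is larger in magnitude.
Final answer: B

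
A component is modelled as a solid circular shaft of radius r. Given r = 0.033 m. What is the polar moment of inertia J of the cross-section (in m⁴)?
Model: a solid circular shaft of radius r, so J = (π·r^4) / 2.
Substitute:
  J = (π × 0.033^4) / 2
  J = 1.863 × 10⁻⁶ m⁴
Final answer: J = 1.863 × 10⁻⁶ m⁴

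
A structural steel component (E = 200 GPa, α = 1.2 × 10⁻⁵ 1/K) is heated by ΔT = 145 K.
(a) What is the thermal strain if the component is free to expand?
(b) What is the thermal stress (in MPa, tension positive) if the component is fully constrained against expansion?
(a) Free thermal strain ε_th = α·ΔT = (1.2 × 10⁻⁵) × 145 = 0.00174
(b) Fully constrained, the expansion is suppressed, so σ = -E·α·ΔT. Convert E = 200 GPa = 2 × 10¹¹ Pa.
  σ = -(2 × 10¹¹) × (1.2 × 10⁻⁵) × 145 = -3.48 × 10⁸ Pa = -348 MPa (compressive)
Final answer: (a) ε_th = 0.00174, (b) σ = -348 MPa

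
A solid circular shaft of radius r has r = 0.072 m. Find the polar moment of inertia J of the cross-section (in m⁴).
Model: a solid circular shaft of radius r, so J = (π·r^4) / 2.
Substitute:
  J = (π × 0.072^4) / 2
  J = 4.221 × 10⁻⁵ m⁴
Final answer: J = 4.221 × 10⁻⁵ m⁴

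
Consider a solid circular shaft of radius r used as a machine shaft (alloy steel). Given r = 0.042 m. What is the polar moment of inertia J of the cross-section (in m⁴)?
Model: a solid circular shaft of radius r, so J = (π·r^4) / 2.
Substitute:
  J = (π × 0.042^4) / 2
  J = 4.888 × 10⁻⁶ m⁴
Final answer: J = 4.888 × 10⁻⁶ m⁴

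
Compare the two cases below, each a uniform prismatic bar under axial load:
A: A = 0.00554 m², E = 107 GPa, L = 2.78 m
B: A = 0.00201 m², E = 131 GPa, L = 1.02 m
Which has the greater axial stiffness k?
Model: a uniform prismatic bar under axial load, so k = (A·E) / L (SI units).
  A: k = (0.00554 × (1.07 × 10¹¹)) / 2.78 = 2.132 × 10⁸ N/m = 213.2 MN/m
  B: k = (0.00201 × (1.31 × 10¹¹)) / 1.02 = 2.581 × 10⁸ N/m = 258.1 MN/m
258.1 MN/m > 213.2 MN/m, so B is larger.
Final answer: B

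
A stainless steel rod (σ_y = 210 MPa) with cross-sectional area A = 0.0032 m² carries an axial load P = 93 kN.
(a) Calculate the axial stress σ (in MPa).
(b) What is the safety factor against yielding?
(a) Axial stress σ = P/A. Convert P = 93 kN = 93000 N.
  σ = 93000 / 0.0032 = 2.906 × 10⁷ Pa = 29.06 MPa
(b) Safety factor SF = σ_y/σ = 210 / 29.06 = 7.226
Final answer: (a) σ = 29.06 MPa, (b) SF = 7.226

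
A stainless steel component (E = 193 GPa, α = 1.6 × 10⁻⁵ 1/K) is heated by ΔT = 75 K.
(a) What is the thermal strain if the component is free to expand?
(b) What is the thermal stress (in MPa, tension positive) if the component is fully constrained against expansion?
(a) Free thermal strain ε_th = α·ΔT = (1.6 × 10⁻⁵) × 75 = 0.0012
(b) Fully constrained, the expansion is suppressed, so σ = -E·α·ΔT. Convert E = 193 GPa = 1.93 × 10¹¹ Pa.
  σ = -(1.93 × 10¹¹) × (1.6 × 10⁻⁵) × 75 = -2.316 × 10⁸ Pa = -231.6 MPa (compressive)
Final answer: (a) ε_th = 0.0012, (b) σ = -231.6 MPa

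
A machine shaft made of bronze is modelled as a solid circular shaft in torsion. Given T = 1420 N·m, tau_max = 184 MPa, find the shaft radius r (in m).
Model: a solid circular shaft in torsion, so tau_max = (2·T) / (π·r^3).
Solve for r: r = ((2·T) / (π·tau_max))^(1/3).
Convert to SI units:
  tau_max = 184 MPa = 1.84 × 10⁸ Pa
Substitute:
  r = ((2 × 1420) / (π × (1.84 × 10⁸)))^(1/3)
  r = 0.017 m
Final answer: r = 0.017 m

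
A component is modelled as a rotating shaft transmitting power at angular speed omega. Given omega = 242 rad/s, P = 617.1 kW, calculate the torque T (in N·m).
Model: a rotating shaft transmitting power at angular speed omega, so P = T·omega.
Solve for T: T = P / omega.
Convert to SI units:
  P = 617.1 kW = 617100 W
Substitute:
  T = 617100 / 242
  T = 2550 N·m
Final answer: T = 2550 N·m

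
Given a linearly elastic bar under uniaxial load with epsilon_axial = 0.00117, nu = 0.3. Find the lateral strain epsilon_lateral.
Model: a linearly elastic bar under uniaxial load, so epsilon_lateral = -nu·epsilon_axial.
Substitute:
  epsilon_lateral = -(0.3 × 0.00117)
  epsilon_lateral = -0.000351
Final answer: epsilon_lateral = -0.000351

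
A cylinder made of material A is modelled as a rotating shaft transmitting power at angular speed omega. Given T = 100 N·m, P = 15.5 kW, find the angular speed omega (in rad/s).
Model: a rotating shaft transmitting power at angular speed omega, so P = T·omega.
Solve for omega: omega = P / T.
Convert to SI units:
  P = 15.5 kW = 15500 W
Substitute:
  omega = 15500 / 100
  omega = 155 rad/s
Final answer: omega = 155 rad/s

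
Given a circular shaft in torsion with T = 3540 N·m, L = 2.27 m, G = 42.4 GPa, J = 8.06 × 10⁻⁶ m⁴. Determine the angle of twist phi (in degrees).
Model: a circular shaft in torsion, so phi = (T·L) / (G·J).
Convert to SI units:
  G = 42.4 GPa = 4.24 × 10¹⁰ Pa
Substitute:
  phi = (3540 × 2.27) / ((4.24 × 10¹⁰) × (8.06 × 10⁻⁶))
  phi = 0.02351 rad
Convert to degrees: phi = 0.02351 × 180/π = 1.347°
Final answer: phi = 1.347°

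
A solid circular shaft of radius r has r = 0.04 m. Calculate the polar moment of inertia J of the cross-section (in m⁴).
Model: a solid circular shaft of radius r, so J = (π·r^4) / 2.
Substitute:
  J = (π × 0.04^4) / 2
  J = 4.021 × 10⁻⁶ m⁴
Final answer: J = 4.021 × 10⁻⁶ m⁴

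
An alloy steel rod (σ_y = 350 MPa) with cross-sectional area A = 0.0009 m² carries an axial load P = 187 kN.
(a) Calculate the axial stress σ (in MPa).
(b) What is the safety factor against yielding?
(a) Axial stress σ = P/A. Convert P = 187 kN = 187000 N.
  σ = 187000 / 0.0009 = 2.078 × 10⁸ Pa = 207.8 MPa
(b) Safety factor SF = σ_y/σ = 350 / 207.8 = 1.684
Final answer: (a) σ = 207.8 MPa, (b) SF = 1.684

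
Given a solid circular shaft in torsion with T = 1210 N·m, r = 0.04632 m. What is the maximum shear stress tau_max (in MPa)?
Model: a solid circular shaft in torsion, so tau_max = (2·T) / (π·r^3).
Substitute:
  tau_max = (2 × 1210) / (π × 0.04632^3)
  tau_max = 7.751 × 10⁶ Pa
Convert: tau_max = 7.751 × 10⁶ Pa = 7.751 MPa
Final answer: tau_max = 7.751 MPa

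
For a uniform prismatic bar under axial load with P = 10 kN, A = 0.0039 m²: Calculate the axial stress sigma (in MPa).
Model: a uniform prismatic bar under axial load, so sigma = P / A.
Convert to SI units:
  P = 10 kN = 10000 N
Substitute:
  sigma = 10000 / 0.0039
  sigma = 2.564 × 10⁶ Pa
Convert: sigma = 2.564 × 10⁶ Pa = 2.564 MPa
Final answer: sigma = 2.564 MPa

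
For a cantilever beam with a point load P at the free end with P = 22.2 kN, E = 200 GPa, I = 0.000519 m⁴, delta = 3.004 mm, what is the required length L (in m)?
Model: a cantilever beam with a point load P at the free end, so delta = (P·L^3) / (3·E·I).
Solve for L: L = ((3·delta·E·I) / P)^(1/3).
Convert to SI units:
  P = 22.2 kN = 22200 N
  E = 200 GPa = 2 × 10¹¹ Pa
  delta = 3.004 mm = 0.003004 m
Substitute:
  L = ((3 × 0.003004 × (2 × 10¹¹) × 0.000519) / 22200)^(1/3)
  L = 3.48 m
Final answer: L = 3.48 m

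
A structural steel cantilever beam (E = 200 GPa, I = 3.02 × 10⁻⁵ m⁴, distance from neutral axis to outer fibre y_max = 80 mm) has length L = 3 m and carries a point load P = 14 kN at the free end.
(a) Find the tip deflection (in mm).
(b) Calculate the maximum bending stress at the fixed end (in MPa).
(a) Tip deflection of a cantilever with an end point load: δ = P·L^3 / (3·E·I). Convert P = 14 kN = 14000 N, E = 200 GPa = 2 × 10¹¹ Pa.
  δ = (14000 × 3^3) / (3 × (2 × 10¹¹) × (3.02 × 10⁻⁵)) = 0.02086 m = 20.86 mm
(b) Maximum bending moment at the fixed end: M = P·L = 14000 × 3 = 42000 N·m. Convert y_max = 80 mm = 0.08 m.
  σ = M·y_max / I = (42000 × 0.08) / (3.02 × 10⁻⁵) = 1.113 × 10⁸ Pa = 111.3 MPa
Final answer: (a) δ = 20.86 mm, (b) σ = 111.3 MPa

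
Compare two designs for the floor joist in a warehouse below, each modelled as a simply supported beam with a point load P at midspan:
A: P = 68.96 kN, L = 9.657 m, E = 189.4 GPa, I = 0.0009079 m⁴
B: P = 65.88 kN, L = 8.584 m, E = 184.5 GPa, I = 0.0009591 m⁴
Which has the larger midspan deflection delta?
Model: a simply supported beam with a point load P at midspan, so delta = (P·L^3) / (48·E·I) (SI units).
  A: delta = (68960 × 9.657^3) / (48 × (1.894 × 10¹¹) × 0.0009079) = 0.007524 m = 7.524 mm
  B: delta = (65880 × 8.584^3) / (48 × (1.845 × 10¹¹) × 0.0009591) = 0.004906 m = 4.906 mm
7.524 mm > 4.906 mm, so A is larger.
Final answer: A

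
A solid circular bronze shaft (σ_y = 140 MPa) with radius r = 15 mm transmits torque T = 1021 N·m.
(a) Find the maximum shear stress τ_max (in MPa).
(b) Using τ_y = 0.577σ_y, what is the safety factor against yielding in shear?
(a) For a solid circular shaft, τ_max = T·r/J with J = π·r^4/2, i.e. τ_max = 2·T / (π·r^3). Convert r = 15 mm = 0.015 m.
  τ_max = (2 × 1021) / (π × 0.015^3) = 1.926 × 10⁸ Pa = 192.6 MPa
(b) τ_y = 0.577 × 140 = 80.78 MPa
  SF = τ_y/τ_max = 80.78 / 192.6 = 0.4194
Final answer: (a) τ_max = 192.6 MPa, (b) SF = 0.4194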